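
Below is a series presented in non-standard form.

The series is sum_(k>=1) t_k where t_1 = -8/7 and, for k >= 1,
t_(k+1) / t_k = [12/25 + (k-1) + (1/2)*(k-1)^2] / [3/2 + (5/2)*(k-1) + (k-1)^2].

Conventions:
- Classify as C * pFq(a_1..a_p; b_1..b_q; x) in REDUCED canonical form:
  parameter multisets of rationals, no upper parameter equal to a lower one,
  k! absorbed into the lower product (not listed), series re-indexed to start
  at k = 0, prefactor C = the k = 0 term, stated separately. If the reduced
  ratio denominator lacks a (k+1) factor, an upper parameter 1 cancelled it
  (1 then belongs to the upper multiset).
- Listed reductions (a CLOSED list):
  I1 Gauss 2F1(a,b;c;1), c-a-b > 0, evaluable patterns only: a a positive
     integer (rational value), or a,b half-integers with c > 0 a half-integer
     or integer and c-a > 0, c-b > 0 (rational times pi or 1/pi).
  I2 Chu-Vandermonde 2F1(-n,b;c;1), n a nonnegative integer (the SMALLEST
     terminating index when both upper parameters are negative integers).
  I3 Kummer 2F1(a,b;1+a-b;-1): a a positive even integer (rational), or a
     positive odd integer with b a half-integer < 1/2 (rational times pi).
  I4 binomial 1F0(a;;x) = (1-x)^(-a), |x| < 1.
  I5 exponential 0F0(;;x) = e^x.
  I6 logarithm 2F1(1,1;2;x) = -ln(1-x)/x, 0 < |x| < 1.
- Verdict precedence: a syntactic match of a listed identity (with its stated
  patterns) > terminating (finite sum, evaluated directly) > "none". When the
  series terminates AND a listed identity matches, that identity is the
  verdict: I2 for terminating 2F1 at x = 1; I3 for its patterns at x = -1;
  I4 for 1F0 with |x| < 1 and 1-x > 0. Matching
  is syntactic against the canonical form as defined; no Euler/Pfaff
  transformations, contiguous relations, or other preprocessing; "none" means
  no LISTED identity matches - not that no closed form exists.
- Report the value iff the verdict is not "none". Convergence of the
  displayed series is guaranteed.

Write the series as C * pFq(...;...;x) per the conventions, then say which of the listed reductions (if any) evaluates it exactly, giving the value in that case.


Prefactor -8/7, argument 1/2: 2F1 with upper {4/5, 6/5} over lower {3/2}. Verdict: none here - no I1-I6 shape fits x = 1/2 with lower {3/2}.

Key observation: t_0 = -8/7 here, and roots of the ratio polynomials (prefactor -8/7) are the negated parameters.
Adjacent-term ratio: r(k) = (1/2) * (k+4/5) (k+6/5) / [(k+3/2) (k+1)] - poly over poly, x = (1/2) from leading terms; C = -8/7 at k = 0.


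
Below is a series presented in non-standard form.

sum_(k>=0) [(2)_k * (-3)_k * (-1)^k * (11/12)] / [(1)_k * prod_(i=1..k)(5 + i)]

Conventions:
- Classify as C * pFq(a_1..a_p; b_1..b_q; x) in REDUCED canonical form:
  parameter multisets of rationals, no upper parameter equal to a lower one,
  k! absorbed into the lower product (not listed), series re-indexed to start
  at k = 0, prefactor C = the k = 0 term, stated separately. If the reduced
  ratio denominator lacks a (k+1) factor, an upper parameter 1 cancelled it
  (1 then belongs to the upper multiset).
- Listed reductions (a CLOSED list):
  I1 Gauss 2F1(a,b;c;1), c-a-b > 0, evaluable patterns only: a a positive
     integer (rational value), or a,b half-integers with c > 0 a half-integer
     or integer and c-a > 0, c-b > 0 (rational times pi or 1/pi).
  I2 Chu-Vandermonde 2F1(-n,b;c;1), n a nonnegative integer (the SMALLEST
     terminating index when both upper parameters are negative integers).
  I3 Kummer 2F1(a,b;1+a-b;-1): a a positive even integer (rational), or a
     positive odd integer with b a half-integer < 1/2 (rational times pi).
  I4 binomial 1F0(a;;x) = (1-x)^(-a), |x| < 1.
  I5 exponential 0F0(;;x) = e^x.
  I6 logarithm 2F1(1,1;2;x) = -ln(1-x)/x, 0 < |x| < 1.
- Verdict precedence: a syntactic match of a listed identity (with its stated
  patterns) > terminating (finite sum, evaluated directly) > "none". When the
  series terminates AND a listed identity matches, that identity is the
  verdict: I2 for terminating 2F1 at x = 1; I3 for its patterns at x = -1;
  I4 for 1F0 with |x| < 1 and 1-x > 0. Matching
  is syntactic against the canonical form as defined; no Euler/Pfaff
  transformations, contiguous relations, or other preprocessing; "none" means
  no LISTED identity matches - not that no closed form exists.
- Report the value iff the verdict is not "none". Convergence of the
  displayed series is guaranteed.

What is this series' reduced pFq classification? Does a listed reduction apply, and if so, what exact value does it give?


This is 11/12 * 2F1(-3, 2; 6; -1) in reduced canonical form. Verdict: Kummer (I3) matches (x = -1; c = 6 equals 1+a-b for upper {-3, 2}: listed pattern). Sum: 55/24.

The tell: x = (-1) and (1)_k (prefactor 11/12) is k! itself.
Step ratio: r(k) = (-1) * (k-3) (k+2) / [(k+6) (k+1)] ; factor over Q: parameters, x = (-1), and C = 11/12.


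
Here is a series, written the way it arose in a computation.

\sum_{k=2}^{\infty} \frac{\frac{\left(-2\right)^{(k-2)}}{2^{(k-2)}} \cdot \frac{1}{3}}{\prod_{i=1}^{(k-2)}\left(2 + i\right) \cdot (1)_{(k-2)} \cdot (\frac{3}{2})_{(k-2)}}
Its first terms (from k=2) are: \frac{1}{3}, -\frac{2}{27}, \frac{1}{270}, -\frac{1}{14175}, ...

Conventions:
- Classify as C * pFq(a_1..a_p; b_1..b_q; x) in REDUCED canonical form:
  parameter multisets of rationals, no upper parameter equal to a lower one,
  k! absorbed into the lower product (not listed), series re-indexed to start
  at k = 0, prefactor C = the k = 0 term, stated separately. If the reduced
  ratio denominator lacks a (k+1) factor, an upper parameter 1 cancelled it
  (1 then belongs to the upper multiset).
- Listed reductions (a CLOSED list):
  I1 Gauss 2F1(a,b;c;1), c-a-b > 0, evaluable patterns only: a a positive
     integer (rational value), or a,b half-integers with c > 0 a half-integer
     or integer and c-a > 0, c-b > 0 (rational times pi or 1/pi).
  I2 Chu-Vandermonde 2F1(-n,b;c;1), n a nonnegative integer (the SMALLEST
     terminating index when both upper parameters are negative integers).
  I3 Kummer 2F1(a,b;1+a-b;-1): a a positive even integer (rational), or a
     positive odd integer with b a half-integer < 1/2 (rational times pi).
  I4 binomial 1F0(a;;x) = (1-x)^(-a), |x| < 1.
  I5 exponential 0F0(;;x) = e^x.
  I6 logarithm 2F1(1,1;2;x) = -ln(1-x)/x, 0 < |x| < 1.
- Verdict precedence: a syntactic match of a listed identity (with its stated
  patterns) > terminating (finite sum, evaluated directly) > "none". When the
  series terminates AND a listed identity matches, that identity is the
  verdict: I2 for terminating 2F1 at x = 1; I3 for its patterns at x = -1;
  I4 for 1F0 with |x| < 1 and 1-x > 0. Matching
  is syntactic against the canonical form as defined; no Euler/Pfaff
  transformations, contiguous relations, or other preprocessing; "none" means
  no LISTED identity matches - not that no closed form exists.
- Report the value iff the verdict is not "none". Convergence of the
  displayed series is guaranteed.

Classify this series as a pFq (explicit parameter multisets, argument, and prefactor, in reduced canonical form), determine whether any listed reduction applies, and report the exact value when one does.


Key step: t_0 being \frac{1}{3}, the lower running product (C = 1/3, x = -1) is a rising factorial.
Consecutive-term ratio: r(k) = -1 * 1 / [(k+\frac{3}{2}) (k+3) (k+1)] ; factor over Q: parameters, x = -1, and C = \frac{1}{3}.

At argument -1: a 0F2 with upper {-}, lower {\frac{3}{2}, 3}, scaled by C = \frac{1}{3}. Verdict: none (x = -1): each listed identity misses the multisets {-} ; {\frac{3}{2}, 3}.


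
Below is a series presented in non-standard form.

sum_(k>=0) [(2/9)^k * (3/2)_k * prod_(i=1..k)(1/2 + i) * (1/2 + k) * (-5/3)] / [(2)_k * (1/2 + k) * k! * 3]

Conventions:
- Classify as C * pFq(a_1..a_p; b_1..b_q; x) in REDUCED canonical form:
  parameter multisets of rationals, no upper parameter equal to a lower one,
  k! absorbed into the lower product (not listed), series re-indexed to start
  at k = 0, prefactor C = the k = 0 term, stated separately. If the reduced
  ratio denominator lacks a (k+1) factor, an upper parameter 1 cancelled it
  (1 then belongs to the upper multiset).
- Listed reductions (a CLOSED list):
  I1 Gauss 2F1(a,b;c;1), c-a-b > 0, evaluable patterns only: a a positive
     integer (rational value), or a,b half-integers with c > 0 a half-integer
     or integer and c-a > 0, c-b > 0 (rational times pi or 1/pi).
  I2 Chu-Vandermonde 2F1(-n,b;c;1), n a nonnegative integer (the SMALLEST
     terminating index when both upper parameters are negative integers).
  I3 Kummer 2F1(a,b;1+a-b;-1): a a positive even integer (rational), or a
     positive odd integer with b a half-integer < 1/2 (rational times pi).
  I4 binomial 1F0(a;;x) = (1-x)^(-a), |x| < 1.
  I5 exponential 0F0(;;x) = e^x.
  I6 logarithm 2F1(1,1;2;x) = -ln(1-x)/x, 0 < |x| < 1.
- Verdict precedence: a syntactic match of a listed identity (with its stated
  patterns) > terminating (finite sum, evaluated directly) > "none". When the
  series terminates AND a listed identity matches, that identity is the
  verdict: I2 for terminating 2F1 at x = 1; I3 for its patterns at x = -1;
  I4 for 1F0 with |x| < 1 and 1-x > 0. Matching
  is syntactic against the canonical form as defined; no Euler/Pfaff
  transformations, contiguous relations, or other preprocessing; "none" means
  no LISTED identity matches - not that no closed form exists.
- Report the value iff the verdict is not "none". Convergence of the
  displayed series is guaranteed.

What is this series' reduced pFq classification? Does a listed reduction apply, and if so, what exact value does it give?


Canonical form: C = -5/9 times 2F1 with upper {3/2, 3/2}, lower {2}, x = 2/9. Verdict: none. Every listed pattern misses the 2F1 form at 2/9, upper {3/2, 3/2}.

First insight: from the first term -5/9: striking the common factor k + 1/2 reduces the term (C = -5/9).
Adjacent-term ratio: r(k) = (2/9) * (k+3/2) (k+3/2) / [(k+2) (k+1)] - rational in k, leading ratio (2/9); with t_0 = -5/9, classification follows.


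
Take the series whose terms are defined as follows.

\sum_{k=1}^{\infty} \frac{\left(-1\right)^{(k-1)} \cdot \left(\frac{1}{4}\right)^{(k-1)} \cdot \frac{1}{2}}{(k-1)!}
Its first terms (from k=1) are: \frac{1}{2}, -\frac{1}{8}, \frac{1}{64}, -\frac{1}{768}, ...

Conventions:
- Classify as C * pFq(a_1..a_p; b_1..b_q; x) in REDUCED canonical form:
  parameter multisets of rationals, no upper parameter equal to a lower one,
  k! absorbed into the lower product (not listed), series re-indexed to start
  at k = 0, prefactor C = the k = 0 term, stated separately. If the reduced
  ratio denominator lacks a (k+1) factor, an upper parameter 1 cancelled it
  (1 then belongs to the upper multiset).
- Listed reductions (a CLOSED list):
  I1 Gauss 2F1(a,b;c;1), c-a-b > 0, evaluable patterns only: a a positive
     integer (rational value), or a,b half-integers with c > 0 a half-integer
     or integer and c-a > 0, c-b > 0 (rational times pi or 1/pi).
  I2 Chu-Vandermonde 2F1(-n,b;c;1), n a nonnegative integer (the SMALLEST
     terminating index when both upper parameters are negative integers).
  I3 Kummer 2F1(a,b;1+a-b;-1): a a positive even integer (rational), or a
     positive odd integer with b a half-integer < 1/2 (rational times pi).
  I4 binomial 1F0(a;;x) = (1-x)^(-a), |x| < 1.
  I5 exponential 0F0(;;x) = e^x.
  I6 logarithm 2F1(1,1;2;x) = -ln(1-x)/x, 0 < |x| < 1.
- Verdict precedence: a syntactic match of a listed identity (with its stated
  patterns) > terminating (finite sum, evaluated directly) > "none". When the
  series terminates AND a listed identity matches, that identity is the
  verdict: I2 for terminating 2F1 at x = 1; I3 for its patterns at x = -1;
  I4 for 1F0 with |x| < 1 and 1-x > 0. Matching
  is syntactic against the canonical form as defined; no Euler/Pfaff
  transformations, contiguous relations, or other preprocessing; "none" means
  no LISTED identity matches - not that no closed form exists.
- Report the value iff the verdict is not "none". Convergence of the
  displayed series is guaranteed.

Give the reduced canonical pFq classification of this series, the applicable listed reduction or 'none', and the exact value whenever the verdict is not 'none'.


This is \frac{1}{2} * 0F0(-; -; -\frac{1}{4}) in reduced canonical form. Verdict at x = -\frac{1}{4}: the I5 exponential reduction matches (the 0F0 exponential series at x = -\frac{1}{4}). Hence: \frac{1}{2} \cdot e^{-\frac{1}{4}}.

Structural cue: x = -\frac{1}{4} and the (-1)^k factor (C = 1/2) folds into the argument's sign.
Consecutive-term ratio: r(k) = -\frac{1}{4} * 1 / [(k+1)] - rational in k. x = -\frac{1}{4}; t_0 = \frac{1}{2}; negate the roots.


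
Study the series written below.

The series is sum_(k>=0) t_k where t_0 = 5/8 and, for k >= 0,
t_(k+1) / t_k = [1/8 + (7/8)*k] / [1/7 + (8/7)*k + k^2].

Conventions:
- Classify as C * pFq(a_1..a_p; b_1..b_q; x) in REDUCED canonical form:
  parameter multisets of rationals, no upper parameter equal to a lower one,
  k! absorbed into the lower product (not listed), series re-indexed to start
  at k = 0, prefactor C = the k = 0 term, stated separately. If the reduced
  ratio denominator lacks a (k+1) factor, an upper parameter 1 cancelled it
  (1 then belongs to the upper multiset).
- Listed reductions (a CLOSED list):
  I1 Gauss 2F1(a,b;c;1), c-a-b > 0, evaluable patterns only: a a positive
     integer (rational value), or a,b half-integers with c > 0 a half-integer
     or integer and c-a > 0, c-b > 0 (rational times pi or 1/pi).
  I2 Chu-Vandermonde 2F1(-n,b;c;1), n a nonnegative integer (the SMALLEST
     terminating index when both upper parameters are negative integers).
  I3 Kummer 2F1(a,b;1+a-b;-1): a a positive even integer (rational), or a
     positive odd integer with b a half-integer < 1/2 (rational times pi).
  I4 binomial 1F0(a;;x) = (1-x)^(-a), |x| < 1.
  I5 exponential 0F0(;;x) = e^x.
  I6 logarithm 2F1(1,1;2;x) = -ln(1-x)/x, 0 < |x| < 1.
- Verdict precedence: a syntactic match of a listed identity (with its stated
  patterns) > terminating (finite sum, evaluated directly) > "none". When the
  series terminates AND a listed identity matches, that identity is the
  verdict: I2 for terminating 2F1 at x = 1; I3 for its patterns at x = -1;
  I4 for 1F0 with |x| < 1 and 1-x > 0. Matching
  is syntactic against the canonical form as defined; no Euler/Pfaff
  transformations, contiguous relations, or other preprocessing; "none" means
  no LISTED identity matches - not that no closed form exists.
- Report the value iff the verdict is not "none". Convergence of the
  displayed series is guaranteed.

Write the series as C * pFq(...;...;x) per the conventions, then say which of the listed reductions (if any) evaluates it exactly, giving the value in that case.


At argument 7/8: a 0F0 with upper {-}, lower {-}, scaled by C = 5/8. Verdict: the exponential series (I5) applies (the 0F0 exponential series at x = 7/8). Its exact value is (5/8) * e^(7/8).

First insight: from the first term 5/8: factor the ratio over Q (C = 5/8): negated roots = parameters.
Ratio: r(k) = (7/8) * 1 / [(k+1)] - rational; roots negated = parameters, x = (7/8), C = 5/8.


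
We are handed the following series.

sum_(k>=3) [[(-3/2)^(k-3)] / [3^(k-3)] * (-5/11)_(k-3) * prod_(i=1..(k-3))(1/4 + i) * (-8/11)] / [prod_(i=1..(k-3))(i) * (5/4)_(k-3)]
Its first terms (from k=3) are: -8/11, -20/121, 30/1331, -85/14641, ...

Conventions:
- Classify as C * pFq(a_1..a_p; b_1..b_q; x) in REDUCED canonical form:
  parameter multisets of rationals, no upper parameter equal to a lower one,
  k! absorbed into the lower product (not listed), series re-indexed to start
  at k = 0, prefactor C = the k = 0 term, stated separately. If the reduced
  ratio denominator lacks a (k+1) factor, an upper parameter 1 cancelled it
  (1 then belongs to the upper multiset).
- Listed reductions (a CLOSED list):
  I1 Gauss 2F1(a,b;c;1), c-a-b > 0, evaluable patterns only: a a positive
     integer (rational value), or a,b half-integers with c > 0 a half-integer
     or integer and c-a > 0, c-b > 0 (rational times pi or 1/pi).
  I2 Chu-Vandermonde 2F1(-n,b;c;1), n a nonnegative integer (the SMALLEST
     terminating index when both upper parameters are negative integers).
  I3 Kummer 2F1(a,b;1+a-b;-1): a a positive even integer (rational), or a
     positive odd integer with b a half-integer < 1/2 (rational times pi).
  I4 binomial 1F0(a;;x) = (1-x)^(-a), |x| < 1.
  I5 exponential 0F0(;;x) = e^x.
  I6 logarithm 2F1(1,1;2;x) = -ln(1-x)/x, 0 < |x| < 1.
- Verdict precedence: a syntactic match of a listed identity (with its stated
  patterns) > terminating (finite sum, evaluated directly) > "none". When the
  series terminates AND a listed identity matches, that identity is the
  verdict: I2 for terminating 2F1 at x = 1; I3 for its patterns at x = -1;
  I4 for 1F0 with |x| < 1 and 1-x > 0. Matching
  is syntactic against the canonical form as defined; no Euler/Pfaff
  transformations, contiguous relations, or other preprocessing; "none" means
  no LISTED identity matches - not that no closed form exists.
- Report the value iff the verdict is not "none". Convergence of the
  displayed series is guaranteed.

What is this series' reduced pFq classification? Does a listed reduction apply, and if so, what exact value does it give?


With C = -8/11: the canonical form is 1F0(-5/11; -; -1/2). Verdict: binomial (I4) matches (the 1F0 binomial series: exponent 5/11, x = -1/2). Value: (-8/11) * (3/2)^(5/11).

The tell: from the first term -8/11: the product of the first k integers (prefactor -8/11) is k!.
Ratio: r(k) = (-1/2) * (k-5/11) / [(k+1)] - rational in k. x = (-1/2); t_0 = -8/11; negate the roots.


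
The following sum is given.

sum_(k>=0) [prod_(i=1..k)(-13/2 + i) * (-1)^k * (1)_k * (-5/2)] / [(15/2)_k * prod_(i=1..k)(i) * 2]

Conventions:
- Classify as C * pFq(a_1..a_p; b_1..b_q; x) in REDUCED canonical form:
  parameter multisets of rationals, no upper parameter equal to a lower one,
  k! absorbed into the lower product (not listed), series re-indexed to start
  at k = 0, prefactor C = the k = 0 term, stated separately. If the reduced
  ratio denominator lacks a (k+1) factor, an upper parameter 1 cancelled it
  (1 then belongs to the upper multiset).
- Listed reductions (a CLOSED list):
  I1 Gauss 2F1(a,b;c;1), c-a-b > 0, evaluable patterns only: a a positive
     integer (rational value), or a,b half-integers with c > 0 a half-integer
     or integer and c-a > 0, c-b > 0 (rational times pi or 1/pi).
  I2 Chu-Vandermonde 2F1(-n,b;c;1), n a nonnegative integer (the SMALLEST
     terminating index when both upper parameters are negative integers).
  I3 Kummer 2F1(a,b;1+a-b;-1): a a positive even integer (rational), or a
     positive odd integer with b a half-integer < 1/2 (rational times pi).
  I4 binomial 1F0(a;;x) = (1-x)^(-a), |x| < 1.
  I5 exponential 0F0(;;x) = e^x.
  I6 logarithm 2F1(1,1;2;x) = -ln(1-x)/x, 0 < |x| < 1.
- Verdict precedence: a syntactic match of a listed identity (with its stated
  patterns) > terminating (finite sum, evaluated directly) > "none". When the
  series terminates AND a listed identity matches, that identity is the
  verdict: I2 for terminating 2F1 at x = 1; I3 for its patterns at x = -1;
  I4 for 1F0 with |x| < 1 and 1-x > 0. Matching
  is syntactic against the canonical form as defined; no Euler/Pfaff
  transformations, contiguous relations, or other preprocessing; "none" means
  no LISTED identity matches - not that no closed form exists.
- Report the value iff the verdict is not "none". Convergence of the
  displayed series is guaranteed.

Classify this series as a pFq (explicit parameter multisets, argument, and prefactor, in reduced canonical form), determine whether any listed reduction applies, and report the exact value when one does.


Key step: t_0 being -5/4, the running product (prefactor -5/4) telescopes to a rising factorial.
Term ratio: r(k) = (-1) * (k-11/2) (k+1) / [(k+15/2) (k+1)] - poly over poly, x = (-1) from leading terms; C = -5/4 at k = 0.

Reduced: x = -1, 2F1, upper = {-11/2, 1}, lower = {15/2}, C = -5/4. Verdict: the Kummer evaluation I3 matches (x = -1; c = 15/2 equals 1+a-b for upper {-11/2, 1}: listed pattern). Its exact value is (-15015/16384) * pi.


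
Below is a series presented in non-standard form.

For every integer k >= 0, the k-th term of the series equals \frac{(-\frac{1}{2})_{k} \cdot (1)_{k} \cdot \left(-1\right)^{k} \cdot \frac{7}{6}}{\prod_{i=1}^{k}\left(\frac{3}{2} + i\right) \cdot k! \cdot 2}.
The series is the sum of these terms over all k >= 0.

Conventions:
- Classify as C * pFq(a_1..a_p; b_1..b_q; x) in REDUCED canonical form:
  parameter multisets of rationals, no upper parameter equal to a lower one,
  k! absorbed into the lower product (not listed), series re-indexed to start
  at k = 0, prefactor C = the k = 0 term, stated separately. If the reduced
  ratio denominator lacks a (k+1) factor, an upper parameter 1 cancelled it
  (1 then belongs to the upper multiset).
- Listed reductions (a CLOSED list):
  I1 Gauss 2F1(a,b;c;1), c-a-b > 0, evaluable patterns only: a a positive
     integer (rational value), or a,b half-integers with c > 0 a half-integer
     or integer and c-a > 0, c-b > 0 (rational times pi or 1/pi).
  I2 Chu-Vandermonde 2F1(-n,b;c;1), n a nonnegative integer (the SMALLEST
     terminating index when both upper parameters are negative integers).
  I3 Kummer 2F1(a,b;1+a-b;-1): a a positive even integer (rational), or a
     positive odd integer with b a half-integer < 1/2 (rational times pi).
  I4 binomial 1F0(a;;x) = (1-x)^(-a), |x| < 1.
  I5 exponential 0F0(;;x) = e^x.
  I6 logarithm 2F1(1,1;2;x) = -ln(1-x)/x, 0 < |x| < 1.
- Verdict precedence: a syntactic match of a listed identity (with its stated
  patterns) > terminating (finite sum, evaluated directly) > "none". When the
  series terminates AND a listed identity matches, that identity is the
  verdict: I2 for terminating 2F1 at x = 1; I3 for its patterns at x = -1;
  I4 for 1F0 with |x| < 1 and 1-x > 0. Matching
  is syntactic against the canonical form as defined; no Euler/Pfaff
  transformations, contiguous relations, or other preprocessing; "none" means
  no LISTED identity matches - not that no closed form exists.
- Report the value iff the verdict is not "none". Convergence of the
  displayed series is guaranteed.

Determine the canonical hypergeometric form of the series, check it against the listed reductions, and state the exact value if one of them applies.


With C = \frac{7}{12}: the canonical form is 2F1(-\frac{1}{2}, 1; \frac{5}{2}; -1). Verdict: this is the Kummer evaluation I3 (x = -1; c = \frac{5}{2} equals 1+a-b for upper {-\frac{1}{2}, 1}: listed pattern). Sum: \frac{7}{32} \cdot \pi.

Key observation: with t_0 = \frac{7}{12}, the lower running product (C = 7/12) is a rising factorial.
Step ratio: r(k) = -1 * (k-\frac{1}{2}) (k+1) / [(k+\frac{5}{2}) (k+1)] ; factor over Q: parameters, x = -1, and C = \frac{7}{12}.


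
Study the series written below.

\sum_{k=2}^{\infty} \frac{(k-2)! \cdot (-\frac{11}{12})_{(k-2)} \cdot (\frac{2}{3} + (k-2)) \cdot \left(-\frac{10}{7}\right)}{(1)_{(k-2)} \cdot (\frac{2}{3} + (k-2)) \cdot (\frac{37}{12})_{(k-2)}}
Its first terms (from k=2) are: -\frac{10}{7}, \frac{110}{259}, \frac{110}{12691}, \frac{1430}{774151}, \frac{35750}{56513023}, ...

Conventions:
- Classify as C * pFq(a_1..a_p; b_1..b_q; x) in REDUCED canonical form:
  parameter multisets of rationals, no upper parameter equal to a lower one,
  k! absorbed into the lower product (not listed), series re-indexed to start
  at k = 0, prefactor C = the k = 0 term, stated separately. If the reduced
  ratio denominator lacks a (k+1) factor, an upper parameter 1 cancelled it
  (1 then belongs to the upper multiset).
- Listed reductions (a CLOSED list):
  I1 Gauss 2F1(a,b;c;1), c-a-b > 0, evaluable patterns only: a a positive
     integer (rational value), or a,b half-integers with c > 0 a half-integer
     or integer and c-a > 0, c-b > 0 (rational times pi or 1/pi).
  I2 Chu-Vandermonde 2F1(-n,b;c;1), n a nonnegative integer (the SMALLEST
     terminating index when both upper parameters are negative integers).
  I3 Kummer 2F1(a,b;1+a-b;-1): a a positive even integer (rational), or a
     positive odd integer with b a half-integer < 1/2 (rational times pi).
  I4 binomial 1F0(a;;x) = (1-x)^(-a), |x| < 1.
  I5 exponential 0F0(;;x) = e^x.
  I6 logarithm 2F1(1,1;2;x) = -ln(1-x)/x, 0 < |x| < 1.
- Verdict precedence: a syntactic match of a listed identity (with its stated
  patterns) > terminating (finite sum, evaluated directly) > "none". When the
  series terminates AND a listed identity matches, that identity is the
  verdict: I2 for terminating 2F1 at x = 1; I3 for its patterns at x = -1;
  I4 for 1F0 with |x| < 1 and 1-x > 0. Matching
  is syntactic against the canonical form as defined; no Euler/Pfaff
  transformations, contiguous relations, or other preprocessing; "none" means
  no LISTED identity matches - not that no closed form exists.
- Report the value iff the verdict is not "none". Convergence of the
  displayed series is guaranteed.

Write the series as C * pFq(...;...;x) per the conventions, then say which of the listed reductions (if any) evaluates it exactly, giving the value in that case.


Reduced: x = 1, 2F1, upper = {-\frac{11}{12}, 1}, lower = {\frac{37}{12}}, C = -\frac{10}{7}. Verdict at x = 1: the Gauss summation I1 matches (x = 1: the Gamma ratio telescopes since c-a-b = 3 > 0 and a = 1 in Z>0). Hence: -\frac{125}{126}.

Key step: with t_0 = -\frac{10}{7}, (1)_k (C = -10/7, x = 1) is k! itself.
Step ratio: r(k) = 1 * (k-\frac{11}{12}) (k+1) / [(k+\frac{37}{12}) (k+1)] ; factor over Q: parameters, x = 1, and C = -\frac{10}{7}.


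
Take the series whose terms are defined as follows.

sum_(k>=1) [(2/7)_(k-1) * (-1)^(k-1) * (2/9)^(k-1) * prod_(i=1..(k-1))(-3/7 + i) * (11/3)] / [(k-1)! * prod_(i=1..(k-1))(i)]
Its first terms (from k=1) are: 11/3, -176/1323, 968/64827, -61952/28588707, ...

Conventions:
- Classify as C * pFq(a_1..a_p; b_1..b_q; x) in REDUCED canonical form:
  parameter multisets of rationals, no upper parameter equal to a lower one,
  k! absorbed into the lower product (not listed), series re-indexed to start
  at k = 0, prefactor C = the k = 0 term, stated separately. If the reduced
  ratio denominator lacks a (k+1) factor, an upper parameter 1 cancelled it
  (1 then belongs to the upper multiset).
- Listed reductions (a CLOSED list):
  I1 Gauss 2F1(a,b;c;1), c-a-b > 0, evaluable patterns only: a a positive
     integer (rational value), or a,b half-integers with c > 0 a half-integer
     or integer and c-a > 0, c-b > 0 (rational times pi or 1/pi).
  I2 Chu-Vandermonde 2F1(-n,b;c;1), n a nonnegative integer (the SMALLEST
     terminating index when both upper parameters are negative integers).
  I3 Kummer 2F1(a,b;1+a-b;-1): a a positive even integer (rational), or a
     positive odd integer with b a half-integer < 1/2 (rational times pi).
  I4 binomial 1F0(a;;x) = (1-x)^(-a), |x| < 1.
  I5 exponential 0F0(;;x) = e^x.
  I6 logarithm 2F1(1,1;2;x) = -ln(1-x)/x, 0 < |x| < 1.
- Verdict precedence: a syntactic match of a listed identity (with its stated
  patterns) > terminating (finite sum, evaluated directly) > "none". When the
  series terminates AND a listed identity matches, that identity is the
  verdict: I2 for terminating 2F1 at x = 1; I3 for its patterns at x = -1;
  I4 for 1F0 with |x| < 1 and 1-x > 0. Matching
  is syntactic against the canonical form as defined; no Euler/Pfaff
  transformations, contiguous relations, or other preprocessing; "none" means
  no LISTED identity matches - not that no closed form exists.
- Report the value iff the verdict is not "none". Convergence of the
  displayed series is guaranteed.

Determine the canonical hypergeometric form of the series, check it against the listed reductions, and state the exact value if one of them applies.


The series (x = -2/9) is 2F1: upper {2/7, 4/7}, lower {1}, prefactor 11/3. Verdict: none. No listed pattern accepts 2F1(2/7, 4/7; 1; -2/9).

First insight: from the first term 11/3: the lower running product (prefactor 11/3) is a rising factorial.
Ratio: r(k) = (-2/9) * (k+2/7) (k+4/7) / [(k+1) (k+1)] - rational; roots negated = parameters, x = (-2/9), C = 11/3.


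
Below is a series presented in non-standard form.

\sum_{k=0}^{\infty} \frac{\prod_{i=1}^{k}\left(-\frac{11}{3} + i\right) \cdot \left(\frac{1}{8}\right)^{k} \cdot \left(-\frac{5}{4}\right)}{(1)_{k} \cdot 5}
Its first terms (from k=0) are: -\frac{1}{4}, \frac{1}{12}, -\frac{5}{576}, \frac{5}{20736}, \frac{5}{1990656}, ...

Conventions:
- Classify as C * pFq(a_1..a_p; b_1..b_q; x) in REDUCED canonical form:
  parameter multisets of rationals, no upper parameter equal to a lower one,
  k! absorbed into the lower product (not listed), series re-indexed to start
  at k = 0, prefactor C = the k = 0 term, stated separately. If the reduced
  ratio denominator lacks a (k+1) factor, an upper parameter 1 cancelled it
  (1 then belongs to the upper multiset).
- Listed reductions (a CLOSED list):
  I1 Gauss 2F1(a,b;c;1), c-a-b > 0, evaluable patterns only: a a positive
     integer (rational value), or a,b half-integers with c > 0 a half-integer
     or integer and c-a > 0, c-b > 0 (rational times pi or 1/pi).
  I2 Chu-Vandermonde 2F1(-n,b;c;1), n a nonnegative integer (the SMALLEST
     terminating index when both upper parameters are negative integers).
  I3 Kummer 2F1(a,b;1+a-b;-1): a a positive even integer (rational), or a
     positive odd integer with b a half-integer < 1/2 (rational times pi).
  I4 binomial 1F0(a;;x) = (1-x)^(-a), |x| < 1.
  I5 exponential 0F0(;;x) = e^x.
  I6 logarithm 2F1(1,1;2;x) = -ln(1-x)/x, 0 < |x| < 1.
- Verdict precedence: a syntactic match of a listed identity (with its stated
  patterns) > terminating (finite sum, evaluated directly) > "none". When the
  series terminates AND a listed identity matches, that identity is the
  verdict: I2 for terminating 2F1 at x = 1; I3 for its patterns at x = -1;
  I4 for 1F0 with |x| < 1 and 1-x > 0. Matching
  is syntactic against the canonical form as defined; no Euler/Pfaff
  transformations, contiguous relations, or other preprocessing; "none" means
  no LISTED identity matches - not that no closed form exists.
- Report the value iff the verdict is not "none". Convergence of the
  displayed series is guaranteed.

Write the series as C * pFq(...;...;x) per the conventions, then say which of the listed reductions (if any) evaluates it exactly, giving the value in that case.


x = \frac{1}{8} here; the reduced form reads 1F0, upper {-\frac{8}{3}}, lower {-}, C = -\frac{1}{4}. Verdict: the binomial series (I4) matches (the 1F0 binomial series: exponent 8/3, x = \frac{1}{8}). Hence: \left(-\frac{1}{4}\right) \cdot \left(\frac{7}{8}\right)^{\frac{8}{3}}.

Structural cue: from the first term -\frac{1}{4}: (1)_k (prefactor -1/4) is k! itself.
Term ratio: r(k) = \frac{1}{8} * (k-\frac{8}{3}) / [(k+1)] ; factor over Q: parameters, x = \frac{1}{8}, and C = -\frac{1}{4}.


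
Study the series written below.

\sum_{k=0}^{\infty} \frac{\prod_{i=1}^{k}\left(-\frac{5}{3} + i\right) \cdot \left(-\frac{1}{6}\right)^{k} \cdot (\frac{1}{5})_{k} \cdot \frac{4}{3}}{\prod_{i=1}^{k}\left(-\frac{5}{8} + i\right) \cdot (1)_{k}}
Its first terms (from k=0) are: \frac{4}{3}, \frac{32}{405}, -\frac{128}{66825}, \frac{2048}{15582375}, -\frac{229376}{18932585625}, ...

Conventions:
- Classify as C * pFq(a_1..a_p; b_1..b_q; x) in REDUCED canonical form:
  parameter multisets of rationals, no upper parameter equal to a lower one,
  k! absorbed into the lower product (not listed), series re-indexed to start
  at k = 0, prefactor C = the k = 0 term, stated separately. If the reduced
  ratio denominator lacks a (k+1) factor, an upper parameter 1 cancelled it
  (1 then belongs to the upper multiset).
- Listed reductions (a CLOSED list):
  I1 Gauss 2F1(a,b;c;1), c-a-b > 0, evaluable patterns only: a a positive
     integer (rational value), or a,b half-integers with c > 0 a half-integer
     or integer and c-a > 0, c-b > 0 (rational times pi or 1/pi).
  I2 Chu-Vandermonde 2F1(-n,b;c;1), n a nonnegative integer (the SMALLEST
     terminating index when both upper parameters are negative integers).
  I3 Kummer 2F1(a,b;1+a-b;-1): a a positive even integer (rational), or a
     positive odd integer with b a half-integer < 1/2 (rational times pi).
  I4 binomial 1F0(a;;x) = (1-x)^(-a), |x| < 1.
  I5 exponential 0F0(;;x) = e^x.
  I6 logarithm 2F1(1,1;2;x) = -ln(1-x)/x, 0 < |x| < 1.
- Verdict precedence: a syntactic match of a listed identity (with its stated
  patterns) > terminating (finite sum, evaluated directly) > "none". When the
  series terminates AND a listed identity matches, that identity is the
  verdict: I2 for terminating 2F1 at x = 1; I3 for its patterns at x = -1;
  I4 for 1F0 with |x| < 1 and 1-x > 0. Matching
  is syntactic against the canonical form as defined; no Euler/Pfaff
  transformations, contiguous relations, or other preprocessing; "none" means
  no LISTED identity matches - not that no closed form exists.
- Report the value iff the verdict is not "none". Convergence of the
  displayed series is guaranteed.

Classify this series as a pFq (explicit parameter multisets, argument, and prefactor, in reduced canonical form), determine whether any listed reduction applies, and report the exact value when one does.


At argument -\frac{1}{6}: a 2F1 with upper {-\frac{2}{3}, \frac{1}{5}}, lower {\frac{3}{8}}, scaled by C = \frac{4}{3}. Verdict: none. A 2F1 with upper {-\frac{2}{3}, \frac{1}{5}} fits none of I1-I6 at x = -\frac{1}{6}; the sum runs forever.

First insight: t_0 = \frac{4}{3} here, and the lower running product (prefactor 4/3) is a rising factorial.
Adjacent-term ratio: r(k) = -\frac{1}{6} * (k-\frac{2}{3}) (k+\frac{1}{5}) / [(k+\frac{3}{8}) (k+1)] - poly over poly, x = -\frac{1}{6} from leading terms; C = \frac{4}{3} at k = 0.


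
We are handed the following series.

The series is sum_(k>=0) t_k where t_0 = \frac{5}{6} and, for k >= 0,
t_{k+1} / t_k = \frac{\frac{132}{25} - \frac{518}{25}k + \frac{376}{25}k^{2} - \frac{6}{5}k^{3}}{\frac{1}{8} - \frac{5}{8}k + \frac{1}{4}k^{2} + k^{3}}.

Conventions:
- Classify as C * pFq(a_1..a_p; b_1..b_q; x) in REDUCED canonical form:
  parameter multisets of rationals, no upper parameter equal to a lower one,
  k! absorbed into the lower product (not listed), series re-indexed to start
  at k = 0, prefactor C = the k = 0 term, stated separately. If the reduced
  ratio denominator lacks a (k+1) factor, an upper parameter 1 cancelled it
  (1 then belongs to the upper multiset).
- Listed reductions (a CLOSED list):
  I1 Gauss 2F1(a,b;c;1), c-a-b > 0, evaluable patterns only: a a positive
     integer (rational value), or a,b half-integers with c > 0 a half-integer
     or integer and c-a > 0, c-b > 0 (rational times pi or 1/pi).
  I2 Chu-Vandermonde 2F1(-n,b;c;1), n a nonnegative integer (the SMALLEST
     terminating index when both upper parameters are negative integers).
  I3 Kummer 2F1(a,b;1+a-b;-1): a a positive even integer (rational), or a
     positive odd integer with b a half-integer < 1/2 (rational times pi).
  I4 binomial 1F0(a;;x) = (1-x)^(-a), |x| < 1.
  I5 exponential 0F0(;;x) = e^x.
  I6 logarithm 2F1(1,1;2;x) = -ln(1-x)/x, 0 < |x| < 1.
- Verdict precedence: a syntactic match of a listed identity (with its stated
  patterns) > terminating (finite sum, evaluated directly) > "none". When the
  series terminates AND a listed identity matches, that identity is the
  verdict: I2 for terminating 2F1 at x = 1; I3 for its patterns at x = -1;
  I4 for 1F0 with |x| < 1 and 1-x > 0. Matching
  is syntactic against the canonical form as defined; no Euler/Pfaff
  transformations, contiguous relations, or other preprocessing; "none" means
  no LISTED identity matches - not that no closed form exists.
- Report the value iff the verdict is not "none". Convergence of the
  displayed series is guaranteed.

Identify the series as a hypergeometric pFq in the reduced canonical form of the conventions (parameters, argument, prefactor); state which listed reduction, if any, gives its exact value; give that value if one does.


Reduced: x = -\frac{6}{5}, 3F2, upper = {-11, -\frac{6}{5}, -\frac{1}{3}}, lower = {-\frac{1}{2}, -\frac{1}{4}}, C = \frac{5}{6}. Verdict: terminating - upper parameter -11 makes this a finite sum (last index 11), evaluated exactly. Exact value: -\frac{1429774565336680436789668897}{1020311665534973144531250}.

Structural cue: x = -\frac{6}{5} and factor the ratio over Q (C = 5/6): negated roots = parameters.
Step ratio: r(k) = -\frac{6}{5} * (k-11) (k-\frac{6}{5}) (k-\frac{1}{3}) / [(k-\frac{1}{2}) (k-\frac{1}{4}) (k+1)] - rational in k, leading ratio -\frac{6}{5}; with t_0 = \frac{5}{6}, classification follows.


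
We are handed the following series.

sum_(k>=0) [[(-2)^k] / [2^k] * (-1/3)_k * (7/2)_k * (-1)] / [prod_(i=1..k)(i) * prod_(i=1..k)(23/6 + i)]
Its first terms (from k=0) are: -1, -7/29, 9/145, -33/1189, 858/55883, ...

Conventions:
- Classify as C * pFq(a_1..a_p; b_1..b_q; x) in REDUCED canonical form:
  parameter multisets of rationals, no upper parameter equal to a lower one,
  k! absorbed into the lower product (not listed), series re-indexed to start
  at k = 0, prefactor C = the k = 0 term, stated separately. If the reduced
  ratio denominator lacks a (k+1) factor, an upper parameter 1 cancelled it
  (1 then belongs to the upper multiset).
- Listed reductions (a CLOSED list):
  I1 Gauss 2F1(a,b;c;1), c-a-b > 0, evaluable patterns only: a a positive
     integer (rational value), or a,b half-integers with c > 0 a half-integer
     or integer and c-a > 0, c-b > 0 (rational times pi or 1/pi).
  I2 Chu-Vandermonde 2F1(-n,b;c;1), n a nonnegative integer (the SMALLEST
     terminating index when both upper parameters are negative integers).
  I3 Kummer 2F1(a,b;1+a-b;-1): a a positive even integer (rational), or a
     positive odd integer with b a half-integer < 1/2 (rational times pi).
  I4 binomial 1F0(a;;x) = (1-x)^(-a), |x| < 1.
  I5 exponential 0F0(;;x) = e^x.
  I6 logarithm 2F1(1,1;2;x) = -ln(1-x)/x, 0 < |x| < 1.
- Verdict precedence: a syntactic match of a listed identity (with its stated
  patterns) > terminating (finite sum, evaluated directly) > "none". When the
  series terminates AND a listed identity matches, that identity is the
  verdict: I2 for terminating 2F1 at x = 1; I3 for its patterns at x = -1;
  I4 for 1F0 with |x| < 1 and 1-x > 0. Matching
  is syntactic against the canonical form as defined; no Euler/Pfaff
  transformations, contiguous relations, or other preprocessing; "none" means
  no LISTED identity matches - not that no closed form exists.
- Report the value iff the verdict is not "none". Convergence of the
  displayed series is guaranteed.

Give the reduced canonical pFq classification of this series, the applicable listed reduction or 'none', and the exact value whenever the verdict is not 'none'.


This is -1 * 2F1(-1/3, 7/2; 29/6; -1) in reduced canonical form. Verdict: none. Every listed pattern misses the 2F1 form at -1, upper {-1/3, 7/2}.

Key step: from the first term -1: the product of the first k integers (C = -1, x = -1) is k!.
Adjacent-term ratio: r(k) = (-1) * (k-1/3) (k+7/2) / [(k+29/6) (k+1)] - rational; roots negated = parameters, x = (-1), C = -1.


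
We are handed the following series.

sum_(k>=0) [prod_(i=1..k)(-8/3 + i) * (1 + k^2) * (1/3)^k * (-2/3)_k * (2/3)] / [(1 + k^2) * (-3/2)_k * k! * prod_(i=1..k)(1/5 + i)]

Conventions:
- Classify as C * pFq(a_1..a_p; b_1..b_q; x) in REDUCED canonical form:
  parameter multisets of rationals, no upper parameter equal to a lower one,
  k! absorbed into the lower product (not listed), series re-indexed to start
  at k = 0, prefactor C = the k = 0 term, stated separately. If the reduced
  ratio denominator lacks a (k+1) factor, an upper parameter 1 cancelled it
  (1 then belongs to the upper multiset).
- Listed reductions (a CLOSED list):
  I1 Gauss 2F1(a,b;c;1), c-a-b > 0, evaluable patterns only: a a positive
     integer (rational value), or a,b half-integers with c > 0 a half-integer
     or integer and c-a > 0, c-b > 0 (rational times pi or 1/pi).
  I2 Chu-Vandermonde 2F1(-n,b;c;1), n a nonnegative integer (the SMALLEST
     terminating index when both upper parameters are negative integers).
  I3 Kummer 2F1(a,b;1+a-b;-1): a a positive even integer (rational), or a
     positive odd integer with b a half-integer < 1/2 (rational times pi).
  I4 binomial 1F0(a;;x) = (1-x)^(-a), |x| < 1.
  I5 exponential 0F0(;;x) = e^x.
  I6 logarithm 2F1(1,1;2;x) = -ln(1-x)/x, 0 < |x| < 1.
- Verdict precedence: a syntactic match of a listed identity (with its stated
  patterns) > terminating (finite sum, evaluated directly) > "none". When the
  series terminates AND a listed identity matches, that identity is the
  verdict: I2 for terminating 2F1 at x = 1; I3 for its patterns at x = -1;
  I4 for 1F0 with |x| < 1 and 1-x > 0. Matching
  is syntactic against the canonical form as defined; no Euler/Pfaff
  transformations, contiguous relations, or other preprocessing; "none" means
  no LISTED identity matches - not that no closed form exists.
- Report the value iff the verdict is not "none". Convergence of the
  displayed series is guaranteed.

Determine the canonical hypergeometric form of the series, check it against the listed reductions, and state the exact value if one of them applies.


Structural cue: with t_0 = 2/3, the lower running product (prefactor 2/3) is a rising factorial.
Adjacent-term ratio: r(k) = (1/3) * (k-5/3) (k-2/3) / [(k-3/2) (k+6/5) (k+1)] ; factor over Q: parameters, x = (1/3), and C = 2/3.

Reduced: x = 1/3, 2F2, upper = {-5/3, -2/3}, lower = {-3/2, 6/5}, C = 2/3. Verdict: none - this 2F2 at x = 1/3 matches no listed pattern, and upper {-5/3, -2/3} holds no stopper.
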